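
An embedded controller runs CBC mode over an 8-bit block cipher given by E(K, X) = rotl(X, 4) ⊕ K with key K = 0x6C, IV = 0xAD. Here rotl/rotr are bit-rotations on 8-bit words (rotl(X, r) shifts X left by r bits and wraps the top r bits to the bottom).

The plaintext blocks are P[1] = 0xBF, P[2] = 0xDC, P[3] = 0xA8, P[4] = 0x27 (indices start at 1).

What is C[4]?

CBC encryption: C_i = E(K, P_i ⊕ C_{i−1}), with C_{0} = IV.
C[1]: P[1] ⊕ 0xAD = 0x12; E(K, 0x12) = 0x4D.
C[2]: P[2] ⊕ 0x4D = 0x91; E(K, 0x91) = 0x75.
C[3]: P[3] ⊕ 0x75 = 0xDD; E(K, 0xDD) = 0xB1.
C[4]: P[4] ⊕ 0xB1 = 0x96; E(K, 0x96) = 0x05.

C[4] = 0x05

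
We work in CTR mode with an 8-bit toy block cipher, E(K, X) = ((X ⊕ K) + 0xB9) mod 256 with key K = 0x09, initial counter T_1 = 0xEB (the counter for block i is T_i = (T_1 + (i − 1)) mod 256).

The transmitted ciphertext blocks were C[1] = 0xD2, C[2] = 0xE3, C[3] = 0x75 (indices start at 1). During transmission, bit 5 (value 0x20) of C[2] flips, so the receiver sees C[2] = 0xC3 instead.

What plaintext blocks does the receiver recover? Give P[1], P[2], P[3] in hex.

CTR decryption: S_i = E(K, T_i) where T_i is the counter for block i; P_i = C_i ⊕ S_i.
Only C[2] changed, to 0xC3. In CTR, a change in C_i flips the same bit in P_i only; the keystream is unaffected. Decrypting the received ciphertext:
P[1]: T = 0xEB, S = E(K, T) = 0x9B; 0xD2 ⊕ 0x9B = 0x49.
P[2]: T = 0xEC, S = E(K, T) = 0x9E; 0xC3 ⊕ 0x9E = 0x5D.
P[3]: T = 0xED, S = E(K, T) = 0x9D; 0x75 ⊕ 0x9D = 0xE8.
Blocks that differ from the original plaintext: P[2].

P[1] = 0x49, P[2] = 0x5D, P[3] = 0xE8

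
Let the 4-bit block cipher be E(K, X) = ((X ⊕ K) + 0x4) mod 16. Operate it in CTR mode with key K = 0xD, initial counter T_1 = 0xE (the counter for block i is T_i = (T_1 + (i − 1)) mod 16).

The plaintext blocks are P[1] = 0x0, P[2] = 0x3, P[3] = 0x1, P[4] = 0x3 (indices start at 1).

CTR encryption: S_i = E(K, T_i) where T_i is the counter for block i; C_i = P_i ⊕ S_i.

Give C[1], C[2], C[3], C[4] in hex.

C[1] = 0x7, C[2] = 0x5, C[3] = 0x0, C[4] = 0x3

C[1]: T = 0xE, S = E(K, T) = 0x7; 0x0 ⊕ 0x7 = 0x7.
C[2]: T = 0xF, S = E(K, T) = 0x6; 0x3 ⊕ 0x6 = 0x5.
C[3]: T = 0x0, S = E(K, T) = 0x1; 0x1 ⊕ 0x1 = 0x0.
C[4]: T = 0x1, S = E(K, T) = 0x0; 0x3 ⊕ 0x0 = 0x3.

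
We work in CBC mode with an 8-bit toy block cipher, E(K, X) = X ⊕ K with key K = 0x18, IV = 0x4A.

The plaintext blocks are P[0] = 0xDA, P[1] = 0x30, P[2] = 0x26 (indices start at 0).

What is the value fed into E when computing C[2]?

CBC encryption: C_i = E(K, P_i ⊕ C_{i−1}), with C_{−1} = IV.
C[0]: P[0] ⊕ 0x4A = 0x90; E(K, 0x90) = 0x88.
C[1]: P[1] ⊕ 0x88 = 0xB8; E(K, 0xB8) = 0xA0.
C[2]: P[2] ⊕ 0xA0 = 0x86; E(K, 0x86) = 0x9E.
So the input to E for block [2] is 0x86.

0x86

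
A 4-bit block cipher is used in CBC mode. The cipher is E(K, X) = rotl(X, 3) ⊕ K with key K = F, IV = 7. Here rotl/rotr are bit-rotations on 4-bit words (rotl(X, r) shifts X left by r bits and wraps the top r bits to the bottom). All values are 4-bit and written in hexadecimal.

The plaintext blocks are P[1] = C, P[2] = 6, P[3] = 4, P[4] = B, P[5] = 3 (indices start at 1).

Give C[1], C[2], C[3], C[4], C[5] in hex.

CBC encryption: C_i = E(K, P_i ⊕ C_{i−1}), with C_{0} = IV.
C[1]: P[1] ⊕ 7 = B; E(K, B) = 2.
C[2]: P[2] ⊕ 2 = 4; E(K, 4) = D.
C[3]: P[3] ⊕ D = 9; E(K, 9) = 3.
C[4]: P[4] ⊕ 3 = 8; E(K, 8) = B.
C[5]: P[5] ⊕ B = 8; E(K, 8) = B.

C[1] = 2, C[2] = D, C[3] = 3, C[4] = B, C[5] = B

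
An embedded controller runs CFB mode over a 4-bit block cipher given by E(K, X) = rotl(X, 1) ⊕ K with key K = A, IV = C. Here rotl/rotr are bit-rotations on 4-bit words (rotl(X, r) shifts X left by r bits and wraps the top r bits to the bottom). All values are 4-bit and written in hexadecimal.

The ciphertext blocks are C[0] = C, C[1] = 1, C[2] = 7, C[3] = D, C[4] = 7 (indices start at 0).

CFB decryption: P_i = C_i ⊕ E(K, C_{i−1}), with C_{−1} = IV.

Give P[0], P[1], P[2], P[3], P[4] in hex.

P[0]: E(K, C) = 3; C ⊕ 3 = F.
P[1]: E(K, C) = 3; 1 ⊕ 3 = 2.
P[2]: E(K, 1) = 8; 7 ⊕ 8 = F.
P[3]: E(K, 7) = 4; D ⊕ 4 = 9.
P[4]: E(K, D) = 1; 7 ⊕ 1 = 6.

P[0] = F, P[1] = 2, P[2] = F, P[3] = 9, P[4] = 6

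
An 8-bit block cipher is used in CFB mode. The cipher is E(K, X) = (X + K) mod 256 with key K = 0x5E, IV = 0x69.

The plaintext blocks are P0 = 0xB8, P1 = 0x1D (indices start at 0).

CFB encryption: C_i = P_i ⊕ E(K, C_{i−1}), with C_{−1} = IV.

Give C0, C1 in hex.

C0 = 0x7F, C1 = 0xC0

C0: E(K, 0x69) = 0xC7; 0xB8 ⊕ 0xC7 = 0x7F.
C1: E(K, 0x7F) = 0xDD; 0x1D ⊕ 0xDD = 0xC0.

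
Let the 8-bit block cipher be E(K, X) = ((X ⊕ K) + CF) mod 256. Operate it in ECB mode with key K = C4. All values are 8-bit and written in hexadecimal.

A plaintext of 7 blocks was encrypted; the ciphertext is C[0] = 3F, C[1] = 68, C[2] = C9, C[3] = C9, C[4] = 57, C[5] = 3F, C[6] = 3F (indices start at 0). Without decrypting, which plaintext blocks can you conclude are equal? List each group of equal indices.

P[0] = P[5] = P[6]; P[2] = P[3]

ECB encrypts each block independently with the same key, so equal ciphertext blocks imply equal plaintext blocks.
C[0] = C[5] = C[6] = 3F, so P[0] = P[5] = P[6].
C[2] = C[3] = C9, so P[2] = P[3].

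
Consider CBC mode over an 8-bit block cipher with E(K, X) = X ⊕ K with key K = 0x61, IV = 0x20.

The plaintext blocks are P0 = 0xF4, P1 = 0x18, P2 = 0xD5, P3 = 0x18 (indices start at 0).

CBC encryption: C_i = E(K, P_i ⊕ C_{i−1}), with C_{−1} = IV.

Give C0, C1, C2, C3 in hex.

C0 = 0xB5, C1 = 0xCC, C2 = 0x78, C3 = 0x01

C0: P0 ⊕ 0x20 = 0xD4; E(K, 0xD4) = 0xB5.
C1: P1 ⊕ 0xB5 = 0xAD; E(K, 0xAD) = 0xCC.
C2: P2 ⊕ 0xCC = 0x19; E(K, 0x19) = 0x78.
C3: P3 ⊕ 0x78 = 0x60; E(K, 0x60) = 0x01.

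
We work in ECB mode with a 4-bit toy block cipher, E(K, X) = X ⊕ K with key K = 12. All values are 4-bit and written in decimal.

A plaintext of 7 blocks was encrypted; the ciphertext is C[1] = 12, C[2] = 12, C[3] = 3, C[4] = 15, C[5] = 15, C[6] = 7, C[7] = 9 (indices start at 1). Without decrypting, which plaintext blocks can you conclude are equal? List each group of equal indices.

P[1] = P[2]; P[4] = P[5]

ECB encrypts each block independently with the same key, so equal ciphertext blocks imply equal plaintext blocks.
C[1] = C[2] = 12, so P[1] = P[2].
C[4] = C[5] = 15, so P[4] = P[5].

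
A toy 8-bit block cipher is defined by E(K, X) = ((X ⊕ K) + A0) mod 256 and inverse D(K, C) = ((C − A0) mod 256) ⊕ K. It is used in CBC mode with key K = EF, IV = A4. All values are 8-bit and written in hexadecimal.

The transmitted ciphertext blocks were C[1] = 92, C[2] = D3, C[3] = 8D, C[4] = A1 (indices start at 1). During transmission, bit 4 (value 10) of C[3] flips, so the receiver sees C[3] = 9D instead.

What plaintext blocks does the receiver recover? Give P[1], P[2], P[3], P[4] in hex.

P[1] = B9, P[2] = 4E, P[3] = C1, P[4] = 73

CBC decryption: P_i = D(K, C_i) ⊕ C_{i−1}, with C_{0} = IV.
Only C[3] changed, to 9D. In CBC, a change in C_i garbles P_i and flips the same bit in P_{i+1}. Decrypting the received ciphertext:
P[1]: D(K, 92) = 1D; 1D ⊕ A4 = B9.
P[2]: D(K, D3) = DC; DC ⊕ 92 = 4E.
P[3]: D(K, 9D) = 12; 12 ⊕ D3 = C1.
P[4]: D(K, A1) = EE; EE ⊕ 9D = 73.
Blocks that differ from the original plaintext: P[3], P[4].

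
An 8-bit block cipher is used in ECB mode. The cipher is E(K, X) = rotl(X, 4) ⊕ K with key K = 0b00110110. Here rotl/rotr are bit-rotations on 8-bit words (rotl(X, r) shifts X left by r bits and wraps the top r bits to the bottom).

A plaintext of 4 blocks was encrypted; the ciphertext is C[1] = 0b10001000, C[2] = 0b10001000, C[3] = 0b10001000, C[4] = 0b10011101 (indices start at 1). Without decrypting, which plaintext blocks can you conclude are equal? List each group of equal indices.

P[1] = P[2] = P[3]

ECB encrypts each block independently with the same key, so equal ciphertext blocks imply equal plaintext blocks.
C[1] = C[2] = C[3] = 0b10001000, so P[1] = P[2] = P[3].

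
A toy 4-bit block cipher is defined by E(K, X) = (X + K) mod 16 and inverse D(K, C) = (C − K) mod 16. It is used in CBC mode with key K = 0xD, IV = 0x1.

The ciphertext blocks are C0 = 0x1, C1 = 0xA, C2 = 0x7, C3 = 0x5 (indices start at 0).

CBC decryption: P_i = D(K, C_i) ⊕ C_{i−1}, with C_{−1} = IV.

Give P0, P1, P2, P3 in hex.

P0: D(K, 0x1) = 0x4; 0x4 ⊕ 0x1 = 0x5.
P1: D(K, 0xA) = 0xD; 0xD ⊕ 0x1 = 0xC.
P2: D(K, 0x7) = 0xA; 0xA ⊕ 0xA = 0x0.
P3: D(K, 0x5) = 0x8; 0x8 ⊕ 0x7 = 0xF.

P0 = 0x5, P1 = 0xC, P2 = 0x0, P3 = 0xF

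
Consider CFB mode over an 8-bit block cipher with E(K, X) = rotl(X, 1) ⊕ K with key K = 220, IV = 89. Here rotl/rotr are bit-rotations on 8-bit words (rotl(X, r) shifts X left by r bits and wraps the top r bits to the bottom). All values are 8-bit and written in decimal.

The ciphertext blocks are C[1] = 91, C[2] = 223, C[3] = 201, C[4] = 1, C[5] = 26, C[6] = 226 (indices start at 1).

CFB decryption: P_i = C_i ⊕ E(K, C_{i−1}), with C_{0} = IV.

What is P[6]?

P[6] = 10

P[6]: E(K, 26) = 232; 226 ⊕ 232 = 10.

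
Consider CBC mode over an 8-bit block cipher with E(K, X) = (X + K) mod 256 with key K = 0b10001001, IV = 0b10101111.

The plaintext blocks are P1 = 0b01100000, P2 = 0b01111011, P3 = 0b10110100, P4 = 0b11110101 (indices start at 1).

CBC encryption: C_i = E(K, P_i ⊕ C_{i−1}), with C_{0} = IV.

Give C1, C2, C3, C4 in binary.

C1 = 0b01011000, C2 = 0b10101100, C3 = 0b10100001, C4 = 0b11011101

C1: P1 ⊕ 0b10101111 = 0b11001111; E(K, 0b11001111) = 0b01011000.
C2: P2 ⊕ 0b01011000 = 0b00100011; E(K, 0b00100011) = 0b10101100.
C3: P3 ⊕ 0b10101100 = 0b00011000; E(K, 0b00011000) = 0b10100001.
C4: P4 ⊕ 0b10100001 = 0b01010100; E(K, 0b01010100) = 0b11011101.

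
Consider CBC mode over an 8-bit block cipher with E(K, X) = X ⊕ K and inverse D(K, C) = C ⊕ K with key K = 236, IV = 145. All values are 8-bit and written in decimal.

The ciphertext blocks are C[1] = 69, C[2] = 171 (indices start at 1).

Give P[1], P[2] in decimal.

P[1] = 56, P[2] = 2

CBC decryption: P_i = D(K, C_i) ⊕ C_{i−1}, with C_{0} = IV.
P[1]: D(K, 69) = 169; 169 ⊕ 145 = 56.
P[2]: D(K, 171) = 71; 71 ⊕ 69 = 2.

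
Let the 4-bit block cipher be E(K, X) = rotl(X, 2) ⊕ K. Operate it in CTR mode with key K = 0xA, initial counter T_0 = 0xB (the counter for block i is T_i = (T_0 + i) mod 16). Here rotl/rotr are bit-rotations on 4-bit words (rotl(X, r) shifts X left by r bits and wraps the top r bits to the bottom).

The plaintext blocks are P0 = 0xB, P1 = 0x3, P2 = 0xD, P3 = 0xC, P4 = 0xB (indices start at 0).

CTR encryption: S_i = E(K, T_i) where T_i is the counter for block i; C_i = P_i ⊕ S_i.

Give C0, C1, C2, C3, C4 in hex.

C0 = 0xF, C1 = 0xA, C2 = 0x0, C3 = 0xD, C4 = 0xE

C0: T = 0xB, S = E(K, T) = 0x4; 0xB ⊕ 0x4 = 0xF.
C1: T = 0xC, S = E(K, T) = 0x9; 0x3 ⊕ 0x9 = 0xA.
C2: T = 0xD, S = E(K, T) = 0xD; 0xD ⊕ 0xD = 0x0.
C3: T = 0xE, S = E(K, T) = 0x1; 0xC ⊕ 0x1 = 0xD.
C4: T = 0xF, S = E(K, T) = 0x5; 0xB ⊕ 0x5 = 0xE.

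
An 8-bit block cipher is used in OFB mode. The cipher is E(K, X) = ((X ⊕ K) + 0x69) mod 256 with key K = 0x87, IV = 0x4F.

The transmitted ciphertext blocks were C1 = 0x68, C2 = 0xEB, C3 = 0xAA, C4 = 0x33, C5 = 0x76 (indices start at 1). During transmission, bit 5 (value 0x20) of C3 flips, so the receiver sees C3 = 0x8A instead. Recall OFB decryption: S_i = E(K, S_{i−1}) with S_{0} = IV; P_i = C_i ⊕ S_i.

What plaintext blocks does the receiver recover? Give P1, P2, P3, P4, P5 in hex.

P1 = 0x59, P2 = 0xF4, P3 = 0x8B, P4 = 0xDC, P5 = 0xA7

Only C3 changed, to 0x8A. In OFB, a change in C_i flips the same bit in P_i only; the keystream is unaffected. Decrypting the received ciphertext:
P1: S = E(K, 0x4F) = 0x31; 0x68 ⊕ 0x31 = 0x59.
P2: S = E(K, 0x31) = 0x1F; 0xEB ⊕ 0x1F = 0xF4.
P3: S = E(K, 0x1F) = 0x01; 0x8A ⊕ 0x01 = 0x8B.
P4: S = E(K, 0x01) = 0xEF; 0x33 ⊕ 0xEF = 0xDC.
P5: S = E(K, 0xEF) = 0xD1; 0x76 ⊕ 0xD1 = 0xA7.
Blocks that differ from the original plaintext: P3.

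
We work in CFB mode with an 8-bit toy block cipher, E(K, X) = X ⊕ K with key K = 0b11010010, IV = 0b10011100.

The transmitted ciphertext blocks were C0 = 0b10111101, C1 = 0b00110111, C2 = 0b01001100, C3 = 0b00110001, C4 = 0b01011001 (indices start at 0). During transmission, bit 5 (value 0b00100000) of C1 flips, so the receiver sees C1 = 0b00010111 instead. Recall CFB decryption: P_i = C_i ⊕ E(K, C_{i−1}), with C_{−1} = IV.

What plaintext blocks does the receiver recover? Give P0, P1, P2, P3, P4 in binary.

Only C1 changed, to 0b00010111. In CFB, a change in C_i flips the same bit in P_i and garbles P_{i+1}. Decrypting the received ciphertext:
P0: E(K, 0b10011100) = 0b01001110; 0b10111101 ⊕ 0b01001110 = 0b11110011.
P1: E(K, 0b10111101) = 0b01101111; 0b00010111 ⊕ 0b01101111 = 0b01111000.
P2: E(K, 0b00010111) = 0b11000101; 0b01001100 ⊕ 0b11000101 = 0b10001001.
P3: E(K, 0b01001100) = 0b10011110; 0b00110001 ⊕ 0b10011110 = 0b10101111.
P4: E(K, 0b00110001) = 0b11100011; 0b01011001 ⊕ 0b11100011 = 0b10111010.
Blocks that differ from the original plaintext: P1, P2.

P0 = 0b11110011, P1 = 0b01111000, P2 = 0b10001001, P3 = 0b10101111, P4 = 0b10111010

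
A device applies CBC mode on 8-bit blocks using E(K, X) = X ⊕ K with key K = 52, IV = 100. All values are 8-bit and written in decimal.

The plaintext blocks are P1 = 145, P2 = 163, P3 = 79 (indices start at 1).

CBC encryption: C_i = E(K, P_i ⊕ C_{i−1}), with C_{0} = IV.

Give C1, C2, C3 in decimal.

C1: P1 ⊕ 100 = 245; E(K, 245) = 193.
C2: P2 ⊕ 193 = 98; E(K, 98) = 86.
C3: P3 ⊕ 86 = 25; E(K, 25) = 45.

C1 = 193, C2 = 86, C3 = 45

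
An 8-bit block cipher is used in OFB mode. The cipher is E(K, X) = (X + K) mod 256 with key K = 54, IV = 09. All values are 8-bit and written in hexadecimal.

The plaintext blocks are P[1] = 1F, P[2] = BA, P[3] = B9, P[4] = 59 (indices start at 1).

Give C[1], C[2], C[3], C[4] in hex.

OFB encryption: S_i = E(K, S_{i−1}) with S_{0} = IV; C_i = P_i ⊕ S_i.
C[1]: S = E(K, 09) = 5D; 1F ⊕ 5D = 42.
C[2]: S = E(K, 5D) = B1; BA ⊕ B1 = 0B.
C[3]: S = E(K, B1) = 05; B9 ⊕ 05 = BC.
C[4]: S = E(K, 05) = 59; 59 ⊕ 59 = 00.

C[1] = 42, C[2] = 0B, C[3] = BC, C[4] = 00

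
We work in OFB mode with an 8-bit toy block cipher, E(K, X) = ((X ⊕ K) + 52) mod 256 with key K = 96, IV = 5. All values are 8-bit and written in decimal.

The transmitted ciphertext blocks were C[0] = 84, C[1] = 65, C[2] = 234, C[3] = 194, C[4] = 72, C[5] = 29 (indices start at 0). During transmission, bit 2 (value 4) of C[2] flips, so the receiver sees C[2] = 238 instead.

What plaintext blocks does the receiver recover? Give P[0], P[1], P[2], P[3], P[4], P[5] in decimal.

P[0] = 205, P[1] = 108, P[2] = 111, P[3] = 215, P[4] = 225, P[5] = 224

OFB decryption: S_i = E(K, S_{i−1}) with S_{−1} = IV; P_i = C_i ⊕ S_i.
Only C[2] changed, to 238. In OFB, a change in C_i flips the same bit in P_i only; the keystream is unaffected. Decrypting the received ciphertext:
P[0]: S = E(K, 5) = 153; 84 ⊕ 153 = 205.
P[1]: S = E(K, 153) = 45; 65 ⊕ 45 = 108.
P[2]: S = E(K, 45) = 129; 238 ⊕ 129 = 111.
P[3]: S = E(K, 129) = 21; 194 ⊕ 21 = 215.
P[4]: S = E(K, 21) = 169; 72 ⊕ 169 = 225.
P[5]: S = E(K, 169) = 253; 29 ⊕ 253 = 224.
Blocks that differ from the original plaintext: P[2].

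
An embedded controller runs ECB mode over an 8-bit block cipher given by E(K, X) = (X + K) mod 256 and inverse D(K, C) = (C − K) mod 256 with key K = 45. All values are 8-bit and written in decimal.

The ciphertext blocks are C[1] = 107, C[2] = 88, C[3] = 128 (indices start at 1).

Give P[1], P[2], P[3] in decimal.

P[1] = 62, P[2] = 43, P[3] = 83

ECB decryption: P_i = D(K, C_i).
P[1]: D(K, 107) = 62.
P[2]: D(K, 88) = 43.
P[3]: D(K, 128) = 83.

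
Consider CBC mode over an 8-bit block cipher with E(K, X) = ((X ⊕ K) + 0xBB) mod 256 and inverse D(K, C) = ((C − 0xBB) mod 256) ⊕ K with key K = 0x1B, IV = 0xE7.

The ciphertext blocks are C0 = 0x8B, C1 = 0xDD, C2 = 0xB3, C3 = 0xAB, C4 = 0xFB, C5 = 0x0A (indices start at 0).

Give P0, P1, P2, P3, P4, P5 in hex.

CBC decryption: P_i = D(K, C_i) ⊕ C_{i−1}, with C_{−1} = IV.
P0: D(K, 0x8B) = 0xCB; 0xCB ⊕ 0xE7 = 0x2C.
P1: D(K, 0xDD) = 0x39; 0x39 ⊕ 0x8B = 0xB2.
P2: D(K, 0xB3) = 0xE3; 0xE3 ⊕ 0xDD = 0x3E.
P3: D(K, 0xAB) = 0xEB; 0xEB ⊕ 0xB3 = 0x58.
P4: D(K, 0xFB) = 0x5B; 0x5B ⊕ 0xAB = 0xF0.
P5: D(K, 0x0A) = 0x54; 0x54 ⊕ 0xFB = 0xAF.

P0 = 0x2C, P1 = 0xB2, P2 = 0x3E, P3 = 0x58, P4 = 0xF0, P5 = 0xAF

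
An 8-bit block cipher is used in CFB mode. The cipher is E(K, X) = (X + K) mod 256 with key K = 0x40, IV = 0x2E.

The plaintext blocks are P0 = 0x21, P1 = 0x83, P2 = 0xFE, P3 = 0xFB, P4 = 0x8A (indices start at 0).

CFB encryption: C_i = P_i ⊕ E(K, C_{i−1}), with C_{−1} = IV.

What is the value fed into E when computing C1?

C0: E(K, 0x2E) = 0x6E; 0x21 ⊕ 0x6E = 0x4F.
C1: E(K, 0x4F) = 0x8F; 0x83 ⊕ 0x8F = 0x0C.
So the input to E for block 1 is 0x4F.

0x4F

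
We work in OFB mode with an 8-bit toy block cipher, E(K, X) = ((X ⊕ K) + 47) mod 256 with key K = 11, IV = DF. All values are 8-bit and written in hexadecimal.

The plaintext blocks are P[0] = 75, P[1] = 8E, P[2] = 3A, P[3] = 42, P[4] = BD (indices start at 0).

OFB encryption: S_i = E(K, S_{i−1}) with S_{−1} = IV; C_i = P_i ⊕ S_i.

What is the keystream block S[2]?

A1

C[0]: S = E(K, DF) = 15; 75 ⊕ 15 = 60.
C[1]: S = E(K, 15) = 4B; 8E ⊕ 4B = C5.
C[2]: S = E(K, 4B) = A1; 3A ⊕ A1 = 9B.
So S[2] = A1.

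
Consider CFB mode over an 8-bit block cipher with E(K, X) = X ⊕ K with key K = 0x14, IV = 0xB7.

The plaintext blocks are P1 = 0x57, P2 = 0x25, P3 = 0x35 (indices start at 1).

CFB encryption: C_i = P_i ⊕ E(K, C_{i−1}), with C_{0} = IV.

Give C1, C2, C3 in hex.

C1 = 0xF4, C2 = 0xC5, C3 = 0xE4

C1: E(K, 0xB7) = 0xA3; 0x57 ⊕ 0xA3 = 0xF4.
C2: E(K, 0xF4) = 0xE0; 0x25 ⊕ 0xE0 = 0xC5.
C3: E(K, 0xC5) = 0xD1; 0x35 ⊕ 0xD1 = 0xE4.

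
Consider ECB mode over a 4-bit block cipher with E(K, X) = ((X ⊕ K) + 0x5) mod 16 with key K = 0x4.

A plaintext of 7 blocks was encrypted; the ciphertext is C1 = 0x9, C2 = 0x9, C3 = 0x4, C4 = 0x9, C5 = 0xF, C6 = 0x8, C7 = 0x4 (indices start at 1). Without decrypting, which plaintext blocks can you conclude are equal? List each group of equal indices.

P1 = P2 = P4; P3 = P7

ECB encrypts each block independently with the same key, so equal ciphertext blocks imply equal plaintext blocks.
C1 = C2 = C4 = 0x9, so P1 = P2 = P4.
C3 = C7 = 0x4, so P3 = P7.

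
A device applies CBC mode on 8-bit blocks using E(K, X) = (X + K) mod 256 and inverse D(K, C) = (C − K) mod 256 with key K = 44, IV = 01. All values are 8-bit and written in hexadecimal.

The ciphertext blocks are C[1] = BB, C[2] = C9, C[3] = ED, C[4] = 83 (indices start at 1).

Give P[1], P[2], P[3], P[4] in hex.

P[1] = 76, P[2] = 3E, P[3] = 60, P[4] = D2

CBC decryption: P_i = D(K, C_i) ⊕ C_{i−1}, with C_{0} = IV.
P[1]: D(K, BB) = 77; 77 ⊕ 01 = 76.
P[2]: D(K, C9) = 85; 85 ⊕ BB = 3E.
P[3]: D(K, ED) = A9; A9 ⊕ C9 = 60.
P[4]: D(K, 83) = 3F; 3F ⊕ ED = D2.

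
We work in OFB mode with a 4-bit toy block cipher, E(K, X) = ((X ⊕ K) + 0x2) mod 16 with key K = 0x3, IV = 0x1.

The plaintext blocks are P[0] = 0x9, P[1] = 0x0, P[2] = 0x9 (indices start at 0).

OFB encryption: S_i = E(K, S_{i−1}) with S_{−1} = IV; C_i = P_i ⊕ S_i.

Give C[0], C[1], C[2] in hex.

C[0] = 0xD, C[1] = 0x9, C[2] = 0x5

C[0]: S = E(K, 0x1) = 0x4; 0x9 ⊕ 0x4 = 0xD.
C[1]: S = E(K, 0x4) = 0x9; 0x0 ⊕ 0x9 = 0x9.
C[2]: S = E(K, 0x9) = 0xC; 0x9 ⊕ 0xC = 0x5.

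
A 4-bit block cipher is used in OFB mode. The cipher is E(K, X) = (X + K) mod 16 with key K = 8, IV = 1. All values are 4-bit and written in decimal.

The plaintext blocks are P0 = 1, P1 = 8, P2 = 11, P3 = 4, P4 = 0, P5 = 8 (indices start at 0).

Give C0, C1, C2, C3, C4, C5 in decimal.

OFB encryption: S_i = E(K, S_{i−1}) with S_{−1} = IV; C_i = P_i ⊕ S_i.
C0: S = E(K, 1) = 9; 1 ⊕ 9 = 8.
C1: S = E(K, 9) = 1; 8 ⊕ 1 = 9.
C2: S = E(K, 1) = 9; 11 ⊕ 9 = 2.
C3: S = E(K, 9) = 1; 4 ⊕ 1 = 5.
C4: S = E(K, 1) = 9; 0 ⊕ 9 = 9.
C5: S = E(K, 9) = 1; 8 ⊕ 1 = 9.

C0 = 8, C1 = 9, C2 = 2, C3 = 5, C4 = 9, C5 = 9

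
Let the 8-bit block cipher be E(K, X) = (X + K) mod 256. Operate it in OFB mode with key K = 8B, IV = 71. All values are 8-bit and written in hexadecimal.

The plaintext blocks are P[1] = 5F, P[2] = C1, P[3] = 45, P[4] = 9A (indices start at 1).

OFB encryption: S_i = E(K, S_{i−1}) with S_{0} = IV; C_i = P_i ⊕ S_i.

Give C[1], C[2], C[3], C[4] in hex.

C[1] = A3, C[2] = 46, C[3] = 57, C[4] = 07

C[1]: S = E(K, 71) = FC; 5F ⊕ FC = A3.
C[2]: S = E(K, FC) = 87; C1 ⊕ 87 = 46.
C[3]: S = E(K, 87) = 12; 45 ⊕ 12 = 57.
C[4]: S = E(K, 12) = 9D; 9A ⊕ 9D = 07.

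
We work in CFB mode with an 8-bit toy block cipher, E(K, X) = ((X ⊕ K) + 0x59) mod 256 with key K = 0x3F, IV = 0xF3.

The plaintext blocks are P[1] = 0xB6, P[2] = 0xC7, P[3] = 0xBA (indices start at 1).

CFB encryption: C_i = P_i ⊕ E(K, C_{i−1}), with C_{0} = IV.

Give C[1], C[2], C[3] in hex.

C[1]: E(K, 0xF3) = 0x25; 0xB6 ⊕ 0x25 = 0x93.
C[2]: E(K, 0x93) = 0x05; 0xC7 ⊕ 0x05 = 0xC2.
C[3]: E(K, 0xC2) = 0x56; 0xBA ⊕ 0x56 = 0xEC.

C[1] = 0x93, C[2] = 0xC2, C[3] = 0xEC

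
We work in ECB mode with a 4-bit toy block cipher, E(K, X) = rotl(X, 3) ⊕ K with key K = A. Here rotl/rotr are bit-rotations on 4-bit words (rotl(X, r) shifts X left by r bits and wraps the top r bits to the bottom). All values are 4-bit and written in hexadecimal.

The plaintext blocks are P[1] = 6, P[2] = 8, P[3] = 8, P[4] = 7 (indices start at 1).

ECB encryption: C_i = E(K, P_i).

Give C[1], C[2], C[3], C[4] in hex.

C[1] = 9, C[2] = E, C[3] = E, C[4] = 1

C[1]: E(K, 6) = 9.
C[2]: E(K, 8) = E.
C[3]: E(K, 8) = E.
C[4]: E(K, 7) = 1.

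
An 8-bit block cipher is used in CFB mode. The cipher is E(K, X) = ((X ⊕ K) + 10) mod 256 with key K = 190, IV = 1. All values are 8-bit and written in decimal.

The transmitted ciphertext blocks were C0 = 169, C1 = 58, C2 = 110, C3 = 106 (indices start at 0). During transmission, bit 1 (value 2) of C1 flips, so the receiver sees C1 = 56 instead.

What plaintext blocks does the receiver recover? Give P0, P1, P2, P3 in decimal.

CFB decryption: P_i = C_i ⊕ E(K, C_{i−1}), with C_{−1} = IV.
Only C1 changed, to 56. In CFB, a change in C_i flips the same bit in P_i and garbles P_{i+1}. Decrypting the received ciphertext:
P0: E(K, 1) = 201; 169 ⊕ 201 = 96.
P1: E(K, 169) = 33; 56 ⊕ 33 = 25.
P2: E(K, 56) = 144; 110 ⊕ 144 = 254.
P3: E(K, 110) = 218; 106 ⊕ 218 = 176.
Blocks that differ from the original plaintext: P1, P2.

P0 = 96, P1 = 25, P2 = 254, P3 = 176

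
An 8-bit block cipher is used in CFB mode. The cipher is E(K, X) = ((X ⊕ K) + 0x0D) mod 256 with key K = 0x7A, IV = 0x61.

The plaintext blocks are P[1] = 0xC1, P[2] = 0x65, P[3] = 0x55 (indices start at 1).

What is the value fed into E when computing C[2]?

CFB encryption: C_i = P_i ⊕ E(K, C_{i−1}), with C_{0} = IV.
C[1]: E(K, 0x61) = 0x28; 0xC1 ⊕ 0x28 = 0xE9.
C[2]: E(K, 0xE9) = 0xA0; 0x65 ⊕ 0xA0 = 0xC5.
So the input to E for block [2] is 0xE9.

0xE9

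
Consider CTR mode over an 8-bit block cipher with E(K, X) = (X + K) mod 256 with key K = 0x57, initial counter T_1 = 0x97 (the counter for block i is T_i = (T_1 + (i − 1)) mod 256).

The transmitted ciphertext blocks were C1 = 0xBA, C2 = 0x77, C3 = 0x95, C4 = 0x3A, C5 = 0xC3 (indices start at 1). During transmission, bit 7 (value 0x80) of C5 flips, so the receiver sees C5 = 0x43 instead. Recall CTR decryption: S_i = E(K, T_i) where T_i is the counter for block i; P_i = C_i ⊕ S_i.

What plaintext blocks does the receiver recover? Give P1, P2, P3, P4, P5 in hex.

P1 = 0x54, P2 = 0x98, P3 = 0x65, P4 = 0xCB, P5 = 0xB1

Only C5 changed, to 0x43. In CTR, a change in C_i flips the same bit in P_i only; the keystream is unaffected. Decrypting the received ciphertext:
P1: T = 0x97, S = E(K, T) = 0xEE; 0xBA ⊕ 0xEE = 0x54.
P2: T = 0x98, S = E(K, T) = 0xEF; 0x77 ⊕ 0xEF = 0x98.
P3: T = 0x99, S = E(K, T) = 0xF0; 0x95 ⊕ 0xF0 = 0x65.
P4: T = 0x9A, S = E(K, T) = 0xF1; 0x3A ⊕ 0xF1 = 0xCB.
P5: T = 0x9B, S = E(K, T) = 0xF2; 0x43 ⊕ 0xF2 = 0xB1.
Blocks that differ from the original plaintext: P5.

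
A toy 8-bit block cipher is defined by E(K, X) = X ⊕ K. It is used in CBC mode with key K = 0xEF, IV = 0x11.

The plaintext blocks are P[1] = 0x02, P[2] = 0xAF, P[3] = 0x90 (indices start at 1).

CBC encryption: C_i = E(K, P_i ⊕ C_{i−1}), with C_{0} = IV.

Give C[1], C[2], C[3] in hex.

C[1] = 0xFC, C[2] = 0xBC, C[3] = 0xC3

C[1]: P[1] ⊕ 0x11 = 0x13; E(K, 0x13) = 0xFC.
C[2]: P[2] ⊕ 0xFC = 0x53; E(K, 0x53) = 0xBC.
C[3]: P[3] ⊕ 0xBC = 0x2C; E(K, 0x2C) = 0xC3.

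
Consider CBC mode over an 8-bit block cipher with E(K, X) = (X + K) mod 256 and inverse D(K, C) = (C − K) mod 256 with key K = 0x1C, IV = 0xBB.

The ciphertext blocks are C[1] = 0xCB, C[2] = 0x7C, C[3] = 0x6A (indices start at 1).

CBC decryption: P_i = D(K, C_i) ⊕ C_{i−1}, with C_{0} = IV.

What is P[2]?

P[2] = 0xAB

P[2]: D(K, 0x7C) = 0x60; 0x60 ⊕ 0xCB = 0xAB.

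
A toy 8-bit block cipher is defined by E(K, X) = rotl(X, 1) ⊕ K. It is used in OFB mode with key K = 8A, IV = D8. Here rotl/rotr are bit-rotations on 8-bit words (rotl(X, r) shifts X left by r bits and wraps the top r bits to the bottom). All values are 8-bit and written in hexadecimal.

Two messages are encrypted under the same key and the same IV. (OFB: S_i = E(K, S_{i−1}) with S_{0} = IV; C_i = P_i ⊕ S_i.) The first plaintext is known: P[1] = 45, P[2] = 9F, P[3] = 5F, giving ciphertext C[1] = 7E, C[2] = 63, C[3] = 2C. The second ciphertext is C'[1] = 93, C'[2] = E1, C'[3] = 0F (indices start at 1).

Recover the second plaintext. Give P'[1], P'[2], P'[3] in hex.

P'[1] = A8, P'[2] = 1D, P'[3] = 7C

In OFB with a reused IV, both messages share the same keystream S_i, so C_i ⊕ C'_i = P_i ⊕ P'_i and thus P'_i = P_i ⊕ C_i ⊕ C'_i.
P'[1]: 45 ⊕ 7E ⊕ 93 = A8.
P'[2]: 9F ⊕ 63 ⊕ E1 = 1D.
P'[3]: 5F ⊕ 2C ⊕ 0F = 7C.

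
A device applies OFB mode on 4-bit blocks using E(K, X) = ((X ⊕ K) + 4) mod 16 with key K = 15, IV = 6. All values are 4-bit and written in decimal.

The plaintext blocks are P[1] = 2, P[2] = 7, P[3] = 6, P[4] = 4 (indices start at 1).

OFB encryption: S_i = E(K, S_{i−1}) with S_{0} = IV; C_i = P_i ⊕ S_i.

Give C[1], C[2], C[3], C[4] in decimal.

C[1]: S = E(K, 6) = 13; 2 ⊕ 13 = 15.
C[2]: S = E(K, 13) = 6; 7 ⊕ 6 = 1.
C[3]: S = E(K, 6) = 13; 6 ⊕ 13 = 11.
C[4]: S = E(K, 13) = 6; 4 ⊕ 6 = 2.

C[1] = 15, C[2] = 1, C[3] = 11, C[4] = 2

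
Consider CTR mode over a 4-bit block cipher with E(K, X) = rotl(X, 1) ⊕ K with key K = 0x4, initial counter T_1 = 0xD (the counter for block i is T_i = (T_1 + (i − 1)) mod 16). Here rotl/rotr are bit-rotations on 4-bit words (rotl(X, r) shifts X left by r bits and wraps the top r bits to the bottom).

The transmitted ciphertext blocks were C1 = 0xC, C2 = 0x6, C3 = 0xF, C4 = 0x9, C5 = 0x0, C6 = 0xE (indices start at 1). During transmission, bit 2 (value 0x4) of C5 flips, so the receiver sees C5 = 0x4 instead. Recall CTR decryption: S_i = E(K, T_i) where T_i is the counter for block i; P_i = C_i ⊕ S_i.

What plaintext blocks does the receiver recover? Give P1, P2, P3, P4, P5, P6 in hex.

Only C5 changed, to 0x4. In CTR, a change in C_i flips the same bit in P_i only; the keystream is unaffected. Decrypting the received ciphertext:
P1: T = 0xD, S = E(K, T) = 0xF; 0xC ⊕ 0xF = 0x3.
P2: T = 0xE, S = E(K, T) = 0x9; 0x6 ⊕ 0x9 = 0xF.
P3: T = 0xF, S = E(K, T) = 0xB; 0xF ⊕ 0xB = 0x4.
P4: T = 0x0, S = E(K, T) = 0x4; 0x9 ⊕ 0x4 = 0xD.
P5: T = 0x1, S = E(K, T) = 0x6; 0x4 ⊕ 0x6 = 0x2.
P6: T = 0x2, S = E(K, T) = 0x0; 0xE ⊕ 0x0 = 0xE.
Blocks that differ from the original plaintext: P5.

P1 = 0x3, P2 = 0xF, P3 = 0x4, P4 = 0xD, P5 = 0x2, P6 = 0xE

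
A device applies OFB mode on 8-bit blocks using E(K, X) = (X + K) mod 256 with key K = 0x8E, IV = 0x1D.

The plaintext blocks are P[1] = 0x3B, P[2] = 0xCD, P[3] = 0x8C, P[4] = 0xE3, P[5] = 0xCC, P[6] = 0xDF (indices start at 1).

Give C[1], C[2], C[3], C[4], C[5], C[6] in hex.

OFB encryption: S_i = E(K, S_{i−1}) with S_{0} = IV; C_i = P_i ⊕ S_i.
C[1]: S = E(K, 0x1D) = 0xAB; 0x3B ⊕ 0xAB = 0x90.
C[2]: S = E(K, 0xAB) = 0x39; 0xCD ⊕ 0x39 = 0xF4.
C[3]: S = E(K, 0x39) = 0xC7; 0x8C ⊕ 0xC7 = 0x4B.
C[4]: S = E(K, 0xC7) = 0x55; 0xE3 ⊕ 0x55 = 0xB6.
C[5]: S = E(K, 0x55) = 0xE3; 0xCC ⊕ 0xE3 = 0x2F.
C[6]: S = E(K, 0xE3) = 0x71; 0xDF ⊕ 0x71 = 0xAE.

C[1] = 0x90, C[2] = 0xF4, C[3] = 0x4B, C[4] = 0xB6, C[5] = 0x2F, C[6] = 0xAE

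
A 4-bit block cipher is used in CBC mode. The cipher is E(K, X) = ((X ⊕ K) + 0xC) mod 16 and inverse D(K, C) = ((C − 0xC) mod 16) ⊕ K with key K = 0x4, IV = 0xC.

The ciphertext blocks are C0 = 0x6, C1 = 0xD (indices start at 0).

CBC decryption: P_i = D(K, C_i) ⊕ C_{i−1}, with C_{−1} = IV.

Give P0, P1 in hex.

P0: D(K, 0x6) = 0xE; 0xE ⊕ 0xC = 0x2.
P1: D(K, 0xD) = 0x5; 0x5 ⊕ 0x6 = 0x3.

P0 = 0x2, P1 = 0x3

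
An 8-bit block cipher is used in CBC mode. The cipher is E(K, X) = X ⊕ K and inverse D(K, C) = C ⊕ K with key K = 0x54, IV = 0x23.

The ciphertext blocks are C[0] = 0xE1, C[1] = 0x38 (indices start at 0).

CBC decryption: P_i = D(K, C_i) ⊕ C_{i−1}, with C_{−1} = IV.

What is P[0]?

P[0] = 0x96

P[0]: D(K, 0xE1) = 0xB5; 0xB5 ⊕ 0x23 = 0x96.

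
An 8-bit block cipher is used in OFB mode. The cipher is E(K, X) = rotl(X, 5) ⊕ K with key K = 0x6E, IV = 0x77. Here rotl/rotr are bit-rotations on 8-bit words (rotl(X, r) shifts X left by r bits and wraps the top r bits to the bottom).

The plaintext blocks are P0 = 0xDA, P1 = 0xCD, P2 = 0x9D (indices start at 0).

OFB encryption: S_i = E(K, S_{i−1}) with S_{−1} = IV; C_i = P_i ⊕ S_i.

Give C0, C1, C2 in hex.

C0: S = E(K, 0x77) = 0x80; 0xDA ⊕ 0x80 = 0x5A.
C1: S = E(K, 0x80) = 0x7E; 0xCD ⊕ 0x7E = 0xB3.
C2: S = E(K, 0x7E) = 0xA1; 0x9D ⊕ 0xA1 = 0x3C.

C0 = 0x5A, C1 = 0xB3, C2 = 0x3C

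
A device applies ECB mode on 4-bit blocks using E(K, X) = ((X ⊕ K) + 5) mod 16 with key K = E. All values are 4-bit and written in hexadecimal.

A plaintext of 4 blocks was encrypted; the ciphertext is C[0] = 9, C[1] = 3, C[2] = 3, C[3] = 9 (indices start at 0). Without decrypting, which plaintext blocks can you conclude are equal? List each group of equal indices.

P[0] = P[3]; P[1] = P[2]

ECB encrypts each block independently with the same key, so equal ciphertext blocks imply equal plaintext blocks.
C[0] = C[3] = 9, so P[0] = P[3].
C[1] = C[2] = 3, so P[1] = P[2].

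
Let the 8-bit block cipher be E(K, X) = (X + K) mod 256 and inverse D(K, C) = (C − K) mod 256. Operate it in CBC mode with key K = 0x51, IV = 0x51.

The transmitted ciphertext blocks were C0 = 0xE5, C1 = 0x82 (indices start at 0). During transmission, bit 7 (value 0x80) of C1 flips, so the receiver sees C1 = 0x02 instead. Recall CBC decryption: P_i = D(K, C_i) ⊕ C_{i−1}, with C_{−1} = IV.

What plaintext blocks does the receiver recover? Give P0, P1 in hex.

P0 = 0xC5, P1 = 0x54

Only C1 changed, to 0x02. In CBC, a change in C_i garbles P_i and flips the same bit in P_{i+1}. Decrypting the received ciphertext:
P0: D(K, 0xE5) = 0x94; 0x94 ⊕ 0x51 = 0xC5.
P1: D(K, 0x02) = 0xB1; 0xB1 ⊕ 0xE5 = 0x54.
Blocks that differ from the original plaintext: P1.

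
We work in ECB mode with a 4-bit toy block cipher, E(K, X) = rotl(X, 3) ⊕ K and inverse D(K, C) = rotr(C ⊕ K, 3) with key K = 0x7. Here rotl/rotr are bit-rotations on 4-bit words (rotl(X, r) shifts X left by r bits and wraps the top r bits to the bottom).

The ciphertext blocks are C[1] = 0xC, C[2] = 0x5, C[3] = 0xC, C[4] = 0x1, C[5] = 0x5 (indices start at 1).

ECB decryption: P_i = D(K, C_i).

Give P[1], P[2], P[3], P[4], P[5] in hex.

P[1]: D(K, 0xC) = 0x7.
P[2]: D(K, 0x5) = 0x4.
P[3]: D(K, 0xC) = 0x7.
P[4]: D(K, 0x1) = 0xC.
P[5]: D(K, 0x5) = 0x4.

P[1] = 0x7, P[2] = 0x4, P[3] = 0x7, P[4] = 0xC, P[5] = 0x4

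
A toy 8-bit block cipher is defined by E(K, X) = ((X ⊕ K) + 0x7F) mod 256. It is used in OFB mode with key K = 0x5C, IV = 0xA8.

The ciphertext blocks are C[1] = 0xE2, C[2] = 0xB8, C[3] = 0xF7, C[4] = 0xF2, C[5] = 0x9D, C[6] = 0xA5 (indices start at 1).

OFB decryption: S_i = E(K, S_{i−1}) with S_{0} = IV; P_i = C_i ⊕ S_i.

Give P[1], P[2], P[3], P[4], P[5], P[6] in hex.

P[1] = 0x91, P[2] = 0x16, P[3] = 0x86, P[4] = 0x5E, P[5] = 0xF2, P[6] = 0x17

P[1]: S = E(K, 0xA8) = 0x73; 0xE2 ⊕ 0x73 = 0x91.
P[2]: S = E(K, 0x73) = 0xAE; 0xB8 ⊕ 0xAE = 0x16.
P[3]: S = E(K, 0xAE) = 0x71; 0xF7 ⊕ 0x71 = 0x86.
P[4]: S = E(K, 0x71) = 0xAC; 0xF2 ⊕ 0xAC = 0x5E.
P[5]: S = E(K, 0xAC) = 0x6F; 0x9D ⊕ 0x6F = 0xF2.
P[6]: S = E(K, 0x6F) = 0xB2; 0xA5 ⊕ 0xB2 = 0x17.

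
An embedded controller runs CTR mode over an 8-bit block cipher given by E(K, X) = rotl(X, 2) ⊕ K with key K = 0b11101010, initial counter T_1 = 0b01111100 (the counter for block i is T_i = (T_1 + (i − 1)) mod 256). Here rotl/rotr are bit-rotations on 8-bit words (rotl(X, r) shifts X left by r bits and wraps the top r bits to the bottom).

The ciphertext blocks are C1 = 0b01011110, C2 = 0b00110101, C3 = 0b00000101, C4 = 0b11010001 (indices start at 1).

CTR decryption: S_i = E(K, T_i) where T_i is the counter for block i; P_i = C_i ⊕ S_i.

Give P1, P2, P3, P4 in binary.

P1 = 0b01000101, P2 = 0b00101010, P3 = 0b00010110, P4 = 0b11000110

P1: T = 0b01111100, S = E(K, T) = 0b00011011; 0b01011110 ⊕ 0b00011011 = 0b01000101.
P2: T = 0b01111101, S = E(K, T) = 0b00011111; 0b00110101 ⊕ 0b00011111 = 0b00101010.
P3: T = 0b01111110, S = E(K, T) = 0b00010011; 0b00000101 ⊕ 0b00010011 = 0b00010110.
P4: T = 0b01111111, S = E(K, T) = 0b00010111; 0b11010001 ⊕ 0b00010111 = 0b11000110.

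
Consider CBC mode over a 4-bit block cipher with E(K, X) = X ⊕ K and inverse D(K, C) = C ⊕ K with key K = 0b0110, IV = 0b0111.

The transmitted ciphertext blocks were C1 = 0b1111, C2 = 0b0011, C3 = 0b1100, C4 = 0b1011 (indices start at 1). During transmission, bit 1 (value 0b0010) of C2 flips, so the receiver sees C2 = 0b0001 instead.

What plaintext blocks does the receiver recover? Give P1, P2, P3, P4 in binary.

CBC decryption: P_i = D(K, C_i) ⊕ C_{i−1}, with C_{0} = IV.
Only C2 changed, to 0b0001. In CBC, a change in C_i garbles P_i and flips the same bit in P_{i+1}. Decrypting the received ciphertext:
P1: D(K, 0b1111) = 0b1001; 0b1001 ⊕ 0b0111 = 0b1110.
P2: D(K, 0b0001) = 0b0111; 0b0111 ⊕ 0b1111 = 0b1000.
P3: D(K, 0b1100) = 0b1010; 0b1010 ⊕ 0b0001 = 0b1011.
P4: D(K, 0b1011) = 0b1101; 0b1101 ⊕ 0b1100 = 0b0001.
Blocks that differ from the original plaintext: P2, P3.

P1 = 0b1110, P2 = 0b1000, P3 = 0b1011, P4 = 0b0001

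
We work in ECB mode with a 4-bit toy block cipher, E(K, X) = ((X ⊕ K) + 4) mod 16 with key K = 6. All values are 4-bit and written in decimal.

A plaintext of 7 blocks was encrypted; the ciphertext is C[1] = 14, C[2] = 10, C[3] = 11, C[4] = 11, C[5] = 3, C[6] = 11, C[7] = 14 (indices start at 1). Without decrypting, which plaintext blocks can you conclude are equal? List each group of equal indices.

ECB encrypts each block independently with the same key, so equal ciphertext blocks imply equal plaintext blocks.
C[1] = C[7] = 14, so P[1] = P[7].
C[3] = C[4] = C[6] = 11, so P[3] = P[4] = P[6].

P[1] = P[7]; P[3] = P[4] = P[6]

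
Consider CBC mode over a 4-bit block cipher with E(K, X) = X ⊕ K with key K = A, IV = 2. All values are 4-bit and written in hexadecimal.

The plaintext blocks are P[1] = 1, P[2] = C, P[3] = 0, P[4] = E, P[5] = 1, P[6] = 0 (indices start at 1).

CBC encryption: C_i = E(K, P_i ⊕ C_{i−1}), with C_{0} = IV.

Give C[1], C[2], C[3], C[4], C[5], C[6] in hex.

C[1]: P[1] ⊕ 2 = 3; E(K, 3) = 9.
C[2]: P[2] ⊕ 9 = 5; E(K, 5) = F.
C[3]: P[3] ⊕ F = F; E(K, F) = 5.
C[4]: P[4] ⊕ 5 = B; E(K, B) = 1.
C[5]: P[5] ⊕ 1 = 0; E(K, 0) = A.
C[6]: P[6] ⊕ A = A; E(K, A) = 0.

C[1] = 9, C[2] = F, C[3] = 5, C[4] = 1, C[5] = A, C[6] = 0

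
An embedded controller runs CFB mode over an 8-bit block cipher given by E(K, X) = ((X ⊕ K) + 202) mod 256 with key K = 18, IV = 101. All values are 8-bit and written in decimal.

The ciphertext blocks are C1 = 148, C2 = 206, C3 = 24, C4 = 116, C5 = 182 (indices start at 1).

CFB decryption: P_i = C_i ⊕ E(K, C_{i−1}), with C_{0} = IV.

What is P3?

P3: E(K, 206) = 166; 24 ⊕ 166 = 190.

P3 = 190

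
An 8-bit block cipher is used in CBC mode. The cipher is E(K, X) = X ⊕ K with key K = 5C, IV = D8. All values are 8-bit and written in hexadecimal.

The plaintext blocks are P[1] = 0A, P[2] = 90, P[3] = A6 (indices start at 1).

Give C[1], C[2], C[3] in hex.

C[1] = 8E, C[2] = 42, C[3] = B8

CBC encryption: C_i = E(K, P_i ⊕ C_{i−1}), with C_{0} = IV.
C[1]: P[1] ⊕ D8 = D2; E(K, D2) = 8E.
C[2]: P[2] ⊕ 8E = 1E; E(K, 1E) = 42.
C[3]: P[3] ⊕ 42 = E4; E(K, E4) = B8.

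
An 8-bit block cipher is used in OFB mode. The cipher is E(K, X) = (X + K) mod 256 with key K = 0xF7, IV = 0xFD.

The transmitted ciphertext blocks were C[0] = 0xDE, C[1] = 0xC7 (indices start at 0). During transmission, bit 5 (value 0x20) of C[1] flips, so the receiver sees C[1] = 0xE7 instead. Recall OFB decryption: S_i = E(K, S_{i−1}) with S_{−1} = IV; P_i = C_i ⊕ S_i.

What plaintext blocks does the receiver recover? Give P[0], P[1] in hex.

Only C[1] changed, to 0xE7. In OFB, a change in C_i flips the same bit in P_i only; the keystream is unaffected. Decrypting the received ciphertext:
P[0]: S = E(K, 0xFD) = 0xF4; 0xDE ⊕ 0xF4 = 0x2A.
P[1]: S = E(K, 0xF4) = 0xEB; 0xE7 ⊕ 0xEB = 0x0C.
Blocks that differ from the original plaintext: P[1].

P[0] = 0x2A, P[1] = 0x0C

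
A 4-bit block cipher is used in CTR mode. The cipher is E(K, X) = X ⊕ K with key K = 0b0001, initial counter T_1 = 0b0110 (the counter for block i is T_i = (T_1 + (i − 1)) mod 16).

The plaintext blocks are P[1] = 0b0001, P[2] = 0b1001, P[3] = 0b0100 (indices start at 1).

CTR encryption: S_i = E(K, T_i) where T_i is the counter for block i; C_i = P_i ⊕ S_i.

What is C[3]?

C[1]: T = 0b0110, S = E(K, T) = 0b0111; 0b0001 ⊕ 0b0111 = 0b0110.
C[2]: T = 0b0111, S = E(K, T) = 0b0110; 0b1001 ⊕ 0b0110 = 0b1111.
C[3]: T = 0b1000, S = E(K, T) = 0b1001; 0b0100 ⊕ 0b1001 = 0b1101.

C[3] = 0b1101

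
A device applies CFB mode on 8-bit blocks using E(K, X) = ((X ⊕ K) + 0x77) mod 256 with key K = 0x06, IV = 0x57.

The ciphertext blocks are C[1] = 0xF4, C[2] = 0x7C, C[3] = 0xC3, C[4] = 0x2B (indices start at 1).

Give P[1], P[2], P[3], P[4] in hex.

P[1] = 0x3C, P[2] = 0x15, P[3] = 0x32, P[4] = 0x17

CFB decryption: P_i = C_i ⊕ E(K, C_{i−1}), with C_{0} = IV.
P[1]: E(K, 0x57) = 0xC8; 0xF4 ⊕ 0xC8 = 0x3C.
P[2]: E(K, 0xF4) = 0x69; 0x7C ⊕ 0x69 = 0x15.
P[3]: E(K, 0x7C) = 0xF1; 0xC3 ⊕ 0xF1 = 0x32.
P[4]: E(K, 0xC3) = 0x3C; 0x2B ⊕ 0x3C = 0x17.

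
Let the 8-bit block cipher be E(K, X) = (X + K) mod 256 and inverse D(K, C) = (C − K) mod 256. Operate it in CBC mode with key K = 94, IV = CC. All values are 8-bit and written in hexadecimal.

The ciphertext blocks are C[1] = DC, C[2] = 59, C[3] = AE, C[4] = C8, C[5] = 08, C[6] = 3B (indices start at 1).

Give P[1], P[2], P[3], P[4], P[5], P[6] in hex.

CBC decryption: P_i = D(K, C_i) ⊕ C_{i−1}, with C_{0} = IV.
P[1]: D(K, DC) = 48; 48 ⊕ CC = 84.
P[2]: D(K, 59) = C5; C5 ⊕ DC = 19.
P[3]: D(K, AE) = 1A; 1A ⊕ 59 = 43.
P[4]: D(K, C8) = 34; 34 ⊕ AE = 9A.
P[5]: D(K, 08) = 74; 74 ⊕ C8 = BC.
P[6]: D(K, 3B) = A7; A7 ⊕ 08 = AF.

P[1] = 84, P[2] = 19, P[3] = 43, P[4] = 9A, P[5] = BC, P[6] = AF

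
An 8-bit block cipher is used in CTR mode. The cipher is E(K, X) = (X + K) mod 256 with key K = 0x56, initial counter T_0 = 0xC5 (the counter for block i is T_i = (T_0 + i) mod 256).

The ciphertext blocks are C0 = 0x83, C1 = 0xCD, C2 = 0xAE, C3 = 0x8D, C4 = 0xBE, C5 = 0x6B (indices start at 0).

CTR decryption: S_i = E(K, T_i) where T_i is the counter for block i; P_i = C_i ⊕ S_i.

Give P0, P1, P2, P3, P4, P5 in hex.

P0 = 0x98, P1 = 0xD1, P2 = 0xB3, P3 = 0x93, P4 = 0xA1, P5 = 0x4B

P0: T = 0xC5, S = E(K, T) = 0x1B; 0x83 ⊕ 0x1B = 0x98.
P1: T = 0xC6, S = E(K, T) = 0x1C; 0xCD ⊕ 0x1C = 0xD1.
P2: T = 0xC7, S = E(K, T) = 0x1D; 0xAE ⊕ 0x1D = 0xB3.
P3: T = 0xC8, S = E(K, T) = 0x1E; 0x8D ⊕ 0x1E = 0x93.
P4: T = 0xC9, S = E(K, T) = 0x1F; 0xBE ⊕ 0x1F = 0xA1.
P5: T = 0xCA, S = E(K, T) = 0x20; 0x6B ⊕ 0x20 = 0x4B.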